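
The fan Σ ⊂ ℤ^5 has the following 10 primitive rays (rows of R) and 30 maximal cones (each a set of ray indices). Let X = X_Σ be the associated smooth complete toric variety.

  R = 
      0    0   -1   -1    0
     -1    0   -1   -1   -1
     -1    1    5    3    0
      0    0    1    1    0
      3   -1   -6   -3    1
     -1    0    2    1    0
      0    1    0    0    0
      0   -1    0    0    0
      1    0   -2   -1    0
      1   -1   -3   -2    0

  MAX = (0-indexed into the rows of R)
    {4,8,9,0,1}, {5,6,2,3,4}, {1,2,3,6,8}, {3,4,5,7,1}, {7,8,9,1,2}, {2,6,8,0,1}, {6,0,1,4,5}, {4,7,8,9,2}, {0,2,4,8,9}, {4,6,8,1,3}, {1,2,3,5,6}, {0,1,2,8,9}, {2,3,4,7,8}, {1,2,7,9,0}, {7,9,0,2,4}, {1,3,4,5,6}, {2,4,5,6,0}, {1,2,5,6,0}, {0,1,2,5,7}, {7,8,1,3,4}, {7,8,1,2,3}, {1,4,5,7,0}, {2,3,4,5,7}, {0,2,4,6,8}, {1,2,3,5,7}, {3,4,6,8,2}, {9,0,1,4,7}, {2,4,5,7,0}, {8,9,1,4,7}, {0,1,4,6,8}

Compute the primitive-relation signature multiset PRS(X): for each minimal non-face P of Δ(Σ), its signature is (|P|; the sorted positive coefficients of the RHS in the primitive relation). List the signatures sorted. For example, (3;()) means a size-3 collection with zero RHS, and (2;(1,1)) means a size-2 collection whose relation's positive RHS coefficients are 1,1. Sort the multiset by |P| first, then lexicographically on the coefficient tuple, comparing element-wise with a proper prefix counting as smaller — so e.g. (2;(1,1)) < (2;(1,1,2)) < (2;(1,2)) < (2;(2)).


Primitive collections (8):

  {0,3}:  v_{0} + v_{3} = 0 — sig = (2;())
  {5,8}:  v_{5} + v_{8} = 0 — sig = (2;())
  {6,7}:  v_{6} + v_{7} = 0 — sig = (2;())
  {3,9}:  v_{3} + v_{9} = v_{7} + v_{8} — sig = (2;(1,1))
  {5,9}:  v_{5} + v_{9} = v_{0} + v_{7} — sig = (2;(1,1))
  {6,9}:  v_{6} + v_{9} = v_{0} + v_{8} — sig = (2;(1,1))
  {0,7,8}:  v_{0} + v_{7} + v_{8} = v_{9} — sig = (3;(1))
  {1,2,4}:  v_{1} + v_{2} + v_{4} = v_{8} — sig = (3;(1))

so the primitive-relation signature multiset is
{ (2;()) ×3,  (2;(1,1)) ×3,  (3;(1)) ×2 }


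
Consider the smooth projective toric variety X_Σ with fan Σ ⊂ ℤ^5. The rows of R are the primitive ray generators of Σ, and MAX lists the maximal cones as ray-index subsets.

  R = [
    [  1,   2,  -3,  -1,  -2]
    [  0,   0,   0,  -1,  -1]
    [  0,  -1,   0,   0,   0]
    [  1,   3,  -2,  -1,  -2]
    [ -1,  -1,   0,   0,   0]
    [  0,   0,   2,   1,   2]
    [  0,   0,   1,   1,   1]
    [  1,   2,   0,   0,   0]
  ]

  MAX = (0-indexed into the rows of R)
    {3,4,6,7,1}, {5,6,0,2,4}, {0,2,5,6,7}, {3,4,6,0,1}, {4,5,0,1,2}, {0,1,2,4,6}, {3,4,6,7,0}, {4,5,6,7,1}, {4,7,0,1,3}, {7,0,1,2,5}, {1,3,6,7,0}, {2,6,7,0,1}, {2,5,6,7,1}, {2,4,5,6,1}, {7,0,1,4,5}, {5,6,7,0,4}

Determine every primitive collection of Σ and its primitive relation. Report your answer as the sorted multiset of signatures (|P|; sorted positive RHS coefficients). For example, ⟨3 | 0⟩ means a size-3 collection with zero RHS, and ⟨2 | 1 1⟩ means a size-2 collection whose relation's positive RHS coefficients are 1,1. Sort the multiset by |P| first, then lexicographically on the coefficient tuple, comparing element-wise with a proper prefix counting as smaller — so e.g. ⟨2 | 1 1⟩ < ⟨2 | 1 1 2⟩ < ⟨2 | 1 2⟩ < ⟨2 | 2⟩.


5 minimal non-faces of Δ(Σ) (on 8 rays):

  • {2,3}:  v_{2} + v_{3} = v_{0} + v_{1} + v_{6}  so sig = ⟨2 | 1 1 1⟩
  • {3,5}:  v_{3} + v_{5} = v_{4} + 2·v_{7}  so sig = ⟨2 | 1 2⟩
  • {2,4,7}:  v_{2} + v_{4} + v_{7} = 0  so sig = ⟨3 | 0⟩
  • {0,1,5,6}:  v_{0} + v_{1} + v_{5} + v_{6} = v_{7}  so sig = ⟨4 | 1⟩
  • {0,1,4,6,7}:  v_{0} + v_{1} + v_{4} + v_{6} + v_{7} = v_{3}  so sig = ⟨5 | 1⟩

so the primitive-relation signature multiset is
    |P|=2: 2 collections, coeffs (1,1,1), (1,2)
    |P|=3: 1 collection, coeffs ()
    |P|=4: 1 collection, coeffs (1)
    |P|=5: 1 collection, coeffs (1)


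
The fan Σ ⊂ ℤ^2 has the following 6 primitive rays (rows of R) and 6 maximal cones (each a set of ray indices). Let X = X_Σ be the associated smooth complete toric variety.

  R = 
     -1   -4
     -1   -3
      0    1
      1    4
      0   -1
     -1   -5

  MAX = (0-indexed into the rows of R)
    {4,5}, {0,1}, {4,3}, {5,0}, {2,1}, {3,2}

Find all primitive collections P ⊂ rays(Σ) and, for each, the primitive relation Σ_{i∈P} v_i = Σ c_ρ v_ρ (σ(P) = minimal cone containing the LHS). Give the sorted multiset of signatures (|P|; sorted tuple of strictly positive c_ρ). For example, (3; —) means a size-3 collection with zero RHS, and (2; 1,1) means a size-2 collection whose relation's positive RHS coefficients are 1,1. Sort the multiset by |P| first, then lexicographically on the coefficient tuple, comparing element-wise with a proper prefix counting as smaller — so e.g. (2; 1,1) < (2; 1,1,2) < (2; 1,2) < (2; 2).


9 collections generate NE(X_Σ); each relation:

  P = {0,3}:  v_{0} + v_{3} = 0  →  sig = (2; —)
  P = {2,4}:  v_{2} + v_{4} = 0  →  sig = (2; —)
  P = {0,2}:  v_{0} + v_{2} = v_{1}  →  sig = (2; 1)
  P = {0,4}:  v_{0} + v_{4} = v_{5}  →  sig = (2; 1)
  P = {1,3}:  v_{1} + v_{3} = v_{2}  →  sig = (2; 1)
  P = {1,4}:  v_{1} + v_{4} = v_{0}  →  sig = (2; 1)
  P = {2,5}:  v_{2} + v_{5} = v_{0}  →  sig = (2; 1)
  P = {3,5}:  v_{3} + v_{5} = v_{4}  →  sig = (2; 1)
  P = {1,5}:  v_{1} + v_{5} = 2·v_{0}  →  sig = (2; 2)

Sorted signature multiset PRS(X):
[(2; —), (2; —), (2; 1), (2; 1), (2; 1), (2; 1), (2; 1), (2; 1), (2; 2)]


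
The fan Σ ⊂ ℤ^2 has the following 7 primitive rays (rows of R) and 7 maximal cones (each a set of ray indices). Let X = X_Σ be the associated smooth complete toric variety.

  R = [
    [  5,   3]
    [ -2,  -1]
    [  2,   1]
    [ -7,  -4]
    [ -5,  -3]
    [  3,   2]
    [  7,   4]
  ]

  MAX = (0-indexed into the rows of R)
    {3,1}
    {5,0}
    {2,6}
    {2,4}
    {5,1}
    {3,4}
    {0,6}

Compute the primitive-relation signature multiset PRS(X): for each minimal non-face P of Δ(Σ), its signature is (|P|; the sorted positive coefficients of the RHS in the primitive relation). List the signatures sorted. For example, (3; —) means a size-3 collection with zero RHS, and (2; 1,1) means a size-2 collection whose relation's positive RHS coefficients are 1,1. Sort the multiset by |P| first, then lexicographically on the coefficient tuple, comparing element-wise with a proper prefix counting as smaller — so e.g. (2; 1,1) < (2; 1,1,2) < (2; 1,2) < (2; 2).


Δ(Σ) — 7 vertices, 14 min non-faces:

  • {0,4}:  v_{0} + v_{4} = 0  ⟹  sig = (2; —)
  • {1,2}:  v_{1} + v_{2} = 0  ⟹  sig = (2; —)
  • {3,6}:  v_{3} + v_{6} = 0  ⟹  sig = (2; —)
  • {0,1}:  v_{0} + v_{1} = v_{5}  ⟹  sig = (2; 1)
  • {0,2}:  v_{0} + v_{2} = v_{6}  ⟹  sig = (2; 1)
  • {0,3}:  v_{0} + v_{3} = v_{1}  ⟹  sig = (2; 1)
  • {1,4}:  v_{1} + v_{4} = v_{3}  ⟹  sig = (2; 1)
  • {1,6}:  v_{1} + v_{6} = v_{0}  ⟹  sig = (2; 1)
  • {2,3}:  v_{2} + v_{3} = v_{4}  ⟹  sig = (2; 1)
  • {2,5}:  v_{2} + v_{5} = v_{0}  ⟹  sig = (2; 1)
  • {4,5}:  v_{4} + v_{5} = v_{1}  ⟹  sig = (2; 1)
  • {4,6}:  v_{4} + v_{6} = v_{2}  ⟹  sig = (2; 1)
  • {3,5}:  v_{3} + v_{5} = 2·v_{1}  ⟹  sig = (2; 2)
  • {5,6}:  v_{5} + v_{6} = 2·v_{0}  ⟹  sig = (2; 2)

so the primitive-relation signature multiset is
    |P|=2: 14 collections, coeffs (), (), (), (1), (1), (1), (1), (1), (1), (1), (1), (1), (2), (2)


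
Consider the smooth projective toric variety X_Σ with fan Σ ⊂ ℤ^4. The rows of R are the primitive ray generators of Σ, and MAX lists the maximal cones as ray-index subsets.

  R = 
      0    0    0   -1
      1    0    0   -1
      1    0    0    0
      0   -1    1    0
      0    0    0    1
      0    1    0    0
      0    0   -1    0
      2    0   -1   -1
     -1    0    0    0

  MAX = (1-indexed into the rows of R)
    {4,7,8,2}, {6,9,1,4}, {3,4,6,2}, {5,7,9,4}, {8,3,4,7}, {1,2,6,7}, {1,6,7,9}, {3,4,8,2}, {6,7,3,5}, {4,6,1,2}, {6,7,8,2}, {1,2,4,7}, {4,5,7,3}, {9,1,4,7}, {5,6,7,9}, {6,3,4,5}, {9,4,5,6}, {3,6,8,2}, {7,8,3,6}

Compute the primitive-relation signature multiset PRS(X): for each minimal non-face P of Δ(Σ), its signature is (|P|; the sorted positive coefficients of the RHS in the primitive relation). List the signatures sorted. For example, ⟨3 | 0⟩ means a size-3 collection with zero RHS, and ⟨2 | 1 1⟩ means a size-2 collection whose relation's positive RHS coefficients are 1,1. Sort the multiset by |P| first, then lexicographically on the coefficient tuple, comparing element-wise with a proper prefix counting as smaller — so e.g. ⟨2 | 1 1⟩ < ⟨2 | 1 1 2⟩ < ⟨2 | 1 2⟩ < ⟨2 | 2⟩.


11 collections generate NE(X_Σ); each relation:

  P = {1,5}:  v_{1} + v_{5} = 0 — sig = ⟨2 | 0⟩
  P = {3,9}:  v_{3} + v_{9} = 0 — sig = ⟨2 | 0⟩
  P = {1,3}:  v_{1} + v_{3} = v_{2} — sig = ⟨2 | 1⟩
  P = {2,5}:  v_{2} + v_{5} = v_{3} — sig = ⟨2 | 1⟩
  P = {2,9}:  v_{2} + v_{9} = v_{1} — sig = ⟨2 | 1⟩
  P = {8,9}:  v_{8} + v_{9} = v_{2} + v_{7} — sig = ⟨2 | 1 1⟩
  P = {1,8}:  v_{1} + v_{8} = 2·v_{2} + v_{7} — sig = ⟨2 | 1 2⟩
  P = {5,8}:  v_{5} + v_{8} = 2·v_{3} + v_{7} — sig = ⟨2 | 1 2⟩
  P = {4,6,7}:  v_{4} + v_{6} + v_{7} = 0 — sig = ⟨3 | 0⟩
  P = {2,3,7}:  v_{2} + v_{3} + v_{7} = v_{8} — sig = ⟨3 | 1⟩
  P = {4,6,8}:  v_{4} + v_{6} + v_{8} = v_{2} + v_{3} — sig = ⟨3 | 1 1⟩

Sorted signature multiset PRS(X):
    |P|=2: 8 collections, coeffs (), (), (1), (1), (1), (1,1), (1,2), (1,2)
    |P|=3: 3 collections, coeffs (), (1), (1,1)


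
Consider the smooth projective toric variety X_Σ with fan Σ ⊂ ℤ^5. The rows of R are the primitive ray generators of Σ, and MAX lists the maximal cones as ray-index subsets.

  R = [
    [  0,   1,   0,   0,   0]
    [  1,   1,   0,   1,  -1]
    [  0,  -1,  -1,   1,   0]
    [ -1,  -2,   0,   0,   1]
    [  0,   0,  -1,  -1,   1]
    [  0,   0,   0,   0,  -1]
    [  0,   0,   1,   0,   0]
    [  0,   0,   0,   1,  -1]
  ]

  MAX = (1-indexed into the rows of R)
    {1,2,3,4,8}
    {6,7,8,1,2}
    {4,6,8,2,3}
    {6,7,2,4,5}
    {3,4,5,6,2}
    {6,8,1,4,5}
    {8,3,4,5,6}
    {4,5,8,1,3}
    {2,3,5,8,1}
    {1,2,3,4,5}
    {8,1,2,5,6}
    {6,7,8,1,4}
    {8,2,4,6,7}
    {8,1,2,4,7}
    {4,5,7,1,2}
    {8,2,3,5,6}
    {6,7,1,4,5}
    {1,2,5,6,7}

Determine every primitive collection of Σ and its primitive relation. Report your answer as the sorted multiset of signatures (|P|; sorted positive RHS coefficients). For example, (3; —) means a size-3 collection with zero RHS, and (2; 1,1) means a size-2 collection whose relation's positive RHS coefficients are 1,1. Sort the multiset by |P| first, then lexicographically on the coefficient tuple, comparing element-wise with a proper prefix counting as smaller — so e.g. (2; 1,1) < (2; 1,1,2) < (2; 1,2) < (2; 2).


The 5 primitive collections of Σ (r=8, n=5):

  • {3,7}:  v_{3} + v_{7} = v_{2} + v_{4}  so sig = (2; 1,1)
  • {5,7,8}:  v_{5} + v_{7} + v_{8} = 0  so sig = (3; —)
  • {1,3,6}:  v_{1} + v_{3} + v_{6} = v_{5} + 2·v_{8}  so sig = (3; 1,2)
  • {1,2,4,6}:  v_{1} + v_{2} + v_{4} + v_{6} = v_{8}  so sig = (4; 1)
  • {2,4,5,8}:  v_{2} + v_{4} + v_{5} + v_{8} = v_{3}  so sig = (4; 1)

Hence PRS(X_Σ) =
    |P|=2: 1 collection, coeffs (1,1)
    |P|=3: 2 collections, coeffs (), (1,2)
    |P|=4: 2 collections, coeffs (1), (1)


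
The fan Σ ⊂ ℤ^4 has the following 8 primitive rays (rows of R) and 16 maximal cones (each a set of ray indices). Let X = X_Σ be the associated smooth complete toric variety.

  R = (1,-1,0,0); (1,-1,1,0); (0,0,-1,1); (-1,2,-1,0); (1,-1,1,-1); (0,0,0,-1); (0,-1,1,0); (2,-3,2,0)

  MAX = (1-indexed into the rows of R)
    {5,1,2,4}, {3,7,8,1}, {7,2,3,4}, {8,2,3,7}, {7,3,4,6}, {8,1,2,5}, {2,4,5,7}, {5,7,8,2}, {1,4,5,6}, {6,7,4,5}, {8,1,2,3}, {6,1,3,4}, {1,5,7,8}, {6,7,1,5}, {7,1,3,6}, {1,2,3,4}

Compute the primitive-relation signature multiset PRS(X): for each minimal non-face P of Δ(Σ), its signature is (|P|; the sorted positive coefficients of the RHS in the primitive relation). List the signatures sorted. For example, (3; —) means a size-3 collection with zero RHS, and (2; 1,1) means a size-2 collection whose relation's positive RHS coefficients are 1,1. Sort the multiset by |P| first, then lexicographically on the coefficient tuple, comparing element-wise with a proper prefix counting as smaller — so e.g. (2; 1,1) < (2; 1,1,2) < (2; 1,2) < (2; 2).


|primitive collections| = 6. Relations:

  • {2,6}:  v_{2} + v_{6} = v_{5}  ⇒ sig = (2; 1)
  • {3,5}:  v_{3} + v_{5} = v_{1}  ⇒ sig = (2; 1)
  • {4,8}:  v_{4} + v_{8} = v_{2}  ⇒ sig = (2; 1)
  • {6,8}:  v_{6} + v_{8} = v_{1} + v_{5} + v_{7}  ⇒ sig = (2; 1,1,1)
  • {1,4,7}:  v_{1} + v_{4} + v_{7} = 0  ⇒ sig = (3; —)
  • {1,2,7}:  v_{1} + v_{2} + v_{7} = v_{8}  ⇒ sig = (3; 1)

Sorted signature multiset PRS(X):
    |P|=2: 4 collections, coeffs (1), (1), (1), (1,1,1)
    |P|=3: 2 collections, coeffs (), (1)


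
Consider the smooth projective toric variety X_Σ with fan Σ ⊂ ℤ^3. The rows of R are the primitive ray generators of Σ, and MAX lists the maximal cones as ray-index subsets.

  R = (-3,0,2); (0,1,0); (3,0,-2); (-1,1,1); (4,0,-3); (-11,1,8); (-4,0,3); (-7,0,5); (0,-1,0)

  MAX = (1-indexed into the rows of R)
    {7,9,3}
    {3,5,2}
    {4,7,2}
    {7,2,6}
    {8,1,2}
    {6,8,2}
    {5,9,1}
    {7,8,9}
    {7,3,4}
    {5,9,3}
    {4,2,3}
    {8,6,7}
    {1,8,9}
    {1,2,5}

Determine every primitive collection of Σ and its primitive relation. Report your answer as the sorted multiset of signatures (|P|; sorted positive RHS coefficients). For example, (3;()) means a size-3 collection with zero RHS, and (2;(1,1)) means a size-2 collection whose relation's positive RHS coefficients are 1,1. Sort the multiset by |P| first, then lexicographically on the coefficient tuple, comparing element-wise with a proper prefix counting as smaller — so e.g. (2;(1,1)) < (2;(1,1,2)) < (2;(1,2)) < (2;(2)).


17 minimal non-faces of Δ(Σ) (on 9 rays):

  • {1,3}:  v_{1} + v_{3} = 0  ⟹  sig = (2;())
  • {2,9}:  v_{2} + v_{9} = 0  ⟹  sig = (2;())
  • {5,7}:  v_{5} + v_{7} = 0  ⟹  sig = (2;())
  • {1,7}:  v_{1} + v_{7} = v_{8}  ⟹  sig = (2;(1))
  • {3,8}:  v_{3} + v_{8} = v_{7}  ⟹  sig = (2;(1))
  • {5,8}:  v_{5} + v_{8} = v_{1}  ⟹  sig = (2;(1))
  • {1,4}:  v_{1} + v_{4} = v_{2} + v_{7}  ⟹  sig = (2;(1,1))
  • {4,5}:  v_{4} + v_{5} = v_{2} + v_{3}  ⟹  sig = (2;(1,1))
  • {4,9}:  v_{4} + v_{9} = v_{3} + v_{7}  ⟹  sig = (2;(1,1))
  • {5,6}:  v_{5} + v_{6} = v_{2} + v_{8}  ⟹  sig = (2;(1,1))
  • {6,9}:  v_{6} + v_{9} = v_{7} + v_{8}  ⟹  sig = (2;(1,1))
  • {1,6}:  v_{1} + v_{6} = v_{2} + 2·v_{8}  ⟹  sig = (2;(1,2))
  • {3,6}:  v_{3} + v_{6} = v_{2} + 2·v_{7}  ⟹  sig = (2;(1,2))
  • {4,8}:  v_{4} + v_{8} = v_{2} + 2·v_{7}  ⟹  sig = (2;(1,2))
  • {4,6}:  v_{4} + v_{6} = 2·v_{2} + 3·v_{7}  ⟹  sig = (2;(2,3))
  • {2,3,7}:  v_{2} + v_{3} + v_{7} = v_{4}  ⟹  sig = (3;(1))
  • {2,7,8}:  v_{2} + v_{7} + v_{8} = v_{6}  ⟹  sig = (3;(1))

Signatures (|P|; sorted positive RHS coefficients), sorted:
    |P|=2: 15 collections, coeffs (), (), (), (1), (1), (1), (1,1), (1,1), (1,1), (1,1), (1,1), (1,2), (1,2), (1,2), (2,3)
    |P|=3: 2 collections, coeffs (1), (1)


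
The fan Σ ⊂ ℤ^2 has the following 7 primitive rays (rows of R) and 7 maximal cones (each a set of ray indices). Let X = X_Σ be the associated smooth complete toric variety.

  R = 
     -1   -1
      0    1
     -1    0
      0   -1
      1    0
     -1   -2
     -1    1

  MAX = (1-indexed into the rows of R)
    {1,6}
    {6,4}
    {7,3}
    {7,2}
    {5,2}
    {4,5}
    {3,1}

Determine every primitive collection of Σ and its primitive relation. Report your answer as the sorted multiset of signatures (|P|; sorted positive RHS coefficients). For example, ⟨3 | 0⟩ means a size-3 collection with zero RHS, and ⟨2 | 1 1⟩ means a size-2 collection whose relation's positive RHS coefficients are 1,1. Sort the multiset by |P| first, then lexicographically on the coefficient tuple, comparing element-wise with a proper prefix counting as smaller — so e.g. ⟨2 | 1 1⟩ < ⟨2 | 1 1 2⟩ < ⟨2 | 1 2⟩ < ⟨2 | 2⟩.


Δ(Σ) — 7 vertices, 14 min non-faces:

  • {2,4}:  v_{2} + v_{4} = 0  ⇒ sig = ⟨2 | 0⟩
  • {3,5}:  v_{3} + v_{5} = 0  ⇒ sig = ⟨2 | 0⟩
  • {1,2}:  v_{1} + v_{2} = v_{3}  ⇒ sig = ⟨2 | 1⟩
  • {1,4}:  v_{1} + v_{4} = v_{6}  ⇒ sig = ⟨2 | 1⟩
  • {1,5}:  v_{1} + v_{5} = v_{4}  ⇒ sig = ⟨2 | 1⟩
  • {2,3}:  v_{2} + v_{3} = v_{7}  ⇒ sig = ⟨2 | 1⟩
  • {2,6}:  v_{2} + v_{6} = v_{1}  ⇒ sig = ⟨2 | 1⟩
  • {3,4}:  v_{3} + v_{4} = v_{1}  ⇒ sig = ⟨2 | 1⟩
  • {4,7}:  v_{4} + v_{7} = v_{3}  ⇒ sig = ⟨2 | 1⟩
  • {5,7}:  v_{5} + v_{7} = v_{2}  ⇒ sig = ⟨2 | 1⟩
  • {6,7}:  v_{6} + v_{7} = v_{1} + v_{3}  ⇒ sig = ⟨2 | 1 1⟩
  • {1,7}:  v_{1} + v_{7} = 2·v_{3}  ⇒ sig = ⟨2 | 2⟩
  • {3,6}:  v_{3} + v_{6} = 2·v_{1}  ⇒ sig = ⟨2 | 2⟩
  • {5,6}:  v_{5} + v_{6} = 2·v_{4}  ⇒ sig = ⟨2 | 2⟩

Signatures (|P|; sorted positive RHS coefficients), sorted:
    ⟨2 | 0⟩
    ⟨2 | 0⟩
    ⟨2 | 1⟩
    ⟨2 | 1⟩
    ⟨2 | 1⟩
    ⟨2 | 1⟩
    ⟨2 | 1⟩
    ⟨2 | 1⟩
    ⟨2 | 1⟩
    ⟨2 | 1⟩
    ⟨2 | 1 1⟩
    ⟨2 | 2⟩
    ⟨2 | 2⟩
    ⟨2 | 2⟩


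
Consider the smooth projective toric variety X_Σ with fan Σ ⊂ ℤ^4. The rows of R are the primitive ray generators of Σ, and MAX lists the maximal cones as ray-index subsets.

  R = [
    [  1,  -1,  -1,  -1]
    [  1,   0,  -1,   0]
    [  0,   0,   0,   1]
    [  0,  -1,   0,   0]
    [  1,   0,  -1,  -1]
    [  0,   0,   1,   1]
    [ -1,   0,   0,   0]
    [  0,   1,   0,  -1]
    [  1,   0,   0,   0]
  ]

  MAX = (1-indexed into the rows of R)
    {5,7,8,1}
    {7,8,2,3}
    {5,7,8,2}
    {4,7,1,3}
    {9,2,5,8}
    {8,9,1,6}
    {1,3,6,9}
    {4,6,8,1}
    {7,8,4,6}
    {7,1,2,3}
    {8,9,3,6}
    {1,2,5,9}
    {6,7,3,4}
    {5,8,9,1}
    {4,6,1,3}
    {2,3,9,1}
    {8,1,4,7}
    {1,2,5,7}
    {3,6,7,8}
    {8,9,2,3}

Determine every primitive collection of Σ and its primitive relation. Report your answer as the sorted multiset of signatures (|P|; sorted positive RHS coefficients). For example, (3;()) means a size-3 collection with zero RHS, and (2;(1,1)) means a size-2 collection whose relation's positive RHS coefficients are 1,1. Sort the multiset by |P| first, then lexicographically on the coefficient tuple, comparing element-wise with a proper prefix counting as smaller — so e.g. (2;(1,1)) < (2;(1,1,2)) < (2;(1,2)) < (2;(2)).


11 minimal non-faces of Δ(Σ) (on 9 rays):

  • {7,9}:  v_{7} + v_{9} = 0  →  sig = (2;())
  • {3,5}:  v_{3} + v_{5} = v_{2}  →  sig = (2;(1))
  • {4,5}:  v_{4} + v_{5} = v_{1}  →  sig = (2;(1))
  • {5,6}:  v_{5} + v_{6} = v_{9}  →  sig = (2;(1))
  • {2,4}:  v_{2} + v_{4} = v_{1} + v_{3}  →  sig = (2;(1,1))
  • {2,6}:  v_{2} + v_{6} = v_{3} + v_{9}  →  sig = (2;(1,1))
  • {4,9}:  v_{4} + v_{9} = v_{1} + v_{6}  →  sig = (2;(1,1))
  • {3,4,8}:  v_{3} + v_{4} + v_{8} = 0  →  sig = (3;())
  • {1,3,8}:  v_{1} + v_{3} + v_{8} = v_{5}  →  sig = (3;(1))
  • {1,6,7}:  v_{1} + v_{6} + v_{7} = v_{4}  →  sig = (3;(1))
  • {1,2,8}:  v_{1} + v_{2} + v_{8} = 2·v_{5}  →  sig = (3;(2))

Hence PRS(X_Σ) =
[(2;()), (2;(1)), (2;(1)), (2;(1)), (2;(1,1)), (2;(1,1)), (2;(1,1)), (3;()), (3;(1)), (3;(1)), (3;(2))]


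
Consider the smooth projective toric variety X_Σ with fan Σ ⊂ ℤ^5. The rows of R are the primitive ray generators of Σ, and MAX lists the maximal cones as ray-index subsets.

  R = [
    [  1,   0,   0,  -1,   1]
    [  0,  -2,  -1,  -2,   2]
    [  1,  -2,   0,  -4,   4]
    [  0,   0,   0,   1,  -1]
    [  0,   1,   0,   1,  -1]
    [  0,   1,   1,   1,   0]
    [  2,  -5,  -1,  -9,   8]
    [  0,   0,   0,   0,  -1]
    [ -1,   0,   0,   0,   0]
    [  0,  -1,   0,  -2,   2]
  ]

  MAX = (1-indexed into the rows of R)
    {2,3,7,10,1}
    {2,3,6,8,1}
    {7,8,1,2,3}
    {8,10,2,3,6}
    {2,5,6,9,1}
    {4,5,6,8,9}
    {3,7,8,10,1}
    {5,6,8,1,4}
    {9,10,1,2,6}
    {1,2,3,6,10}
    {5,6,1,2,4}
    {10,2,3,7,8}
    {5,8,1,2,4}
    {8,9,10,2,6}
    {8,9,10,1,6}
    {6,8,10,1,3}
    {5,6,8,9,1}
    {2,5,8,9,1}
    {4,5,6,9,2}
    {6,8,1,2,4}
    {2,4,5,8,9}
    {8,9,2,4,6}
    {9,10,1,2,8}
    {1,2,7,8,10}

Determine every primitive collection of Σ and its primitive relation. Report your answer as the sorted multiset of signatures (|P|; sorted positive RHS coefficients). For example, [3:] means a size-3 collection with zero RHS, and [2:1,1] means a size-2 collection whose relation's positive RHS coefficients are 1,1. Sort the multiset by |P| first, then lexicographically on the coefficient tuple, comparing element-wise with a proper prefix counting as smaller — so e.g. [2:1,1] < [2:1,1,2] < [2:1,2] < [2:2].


Primitive collections (14):

  P = {3,5}:  v_{3} + v_{5} = v_{1} + v_{10}  ⇒ sig = [2:1,1]
  P = {5,10}:  v_{5} + v_{10} = v_{1} + v_{9}  ⇒ sig = [2:1,1]
  P = {4,10}:  v_{4} + v_{10} = v_{2} + v_{6} + v_{8}  ⇒ sig = [2:1,1,1]
  P = {4,7}:  v_{4} + v_{7} = v_{1} + 2·v_{2} + v_{3} + v_{6} + 2·v_{8}  ⇒ sig = [2:1,1,1,2,2]
  P = {7,9}:  v_{7} + v_{9} = v_{1} + v_{2} + v_{8} + 3·v_{10}  ⇒ sig = [2:1,1,1,3]
  P = {5,7}:  v_{5} + v_{7} = 2·v_{1} + v_{2} + v_{8} + 2·v_{10}  ⇒ sig = [2:1,1,2,2]
  P = {3,4}:  v_{3} + v_{4} = v_{1} + 2·v_{2} + 2·v_{6} + 2·v_{8}  ⇒ sig = [2:1,2,2,2]
  P = {3,9}:  v_{3} + v_{9} = 2·v_{10}  ⇒ sig = [2:2]
  P = {6,7}:  v_{6} + v_{7} = 2·v_{3}  ⇒ sig = [2:2]
  P = {1,4,9}:  v_{1} + v_{4} + v_{9} = 0  ⇒ sig = [3:]
  P = {2,5,6,8}:  v_{2} + v_{5} + v_{6} + v_{8} = 0  ⇒ sig = [4:]
  P = {1,2,3,8,10}:  v_{1} + v_{2} + v_{3} + v_{8} + v_{10} = v_{7}  ⇒ sig = [5:1]
  P = {1,2,6,8,9}:  v_{1} + v_{2} + v_{6} + v_{8} + v_{9} = v_{10}  ⇒ sig = [5:1]
  P = {1,2,6,8,10}:  v_{1} + v_{2} + v_{6} + v_{8} + v_{10} = v_{3}  ⇒ sig = [5:1]

Signatures (|P|; sorted positive RHS coefficients), sorted:
    |P|=2: 9 collections, coeffs (1,1), (1,1), (1,1,1), (1,1,1,2,2), (1,1,1,3), (1,1,2,2), (1,2,2,2), (2), (2)
    |P|=3: 1 collection, coeffs ()
    |P|=4: 1 collection, coeffs ()
    |P|=5: 3 collections, coeffs (1), (1), (1)


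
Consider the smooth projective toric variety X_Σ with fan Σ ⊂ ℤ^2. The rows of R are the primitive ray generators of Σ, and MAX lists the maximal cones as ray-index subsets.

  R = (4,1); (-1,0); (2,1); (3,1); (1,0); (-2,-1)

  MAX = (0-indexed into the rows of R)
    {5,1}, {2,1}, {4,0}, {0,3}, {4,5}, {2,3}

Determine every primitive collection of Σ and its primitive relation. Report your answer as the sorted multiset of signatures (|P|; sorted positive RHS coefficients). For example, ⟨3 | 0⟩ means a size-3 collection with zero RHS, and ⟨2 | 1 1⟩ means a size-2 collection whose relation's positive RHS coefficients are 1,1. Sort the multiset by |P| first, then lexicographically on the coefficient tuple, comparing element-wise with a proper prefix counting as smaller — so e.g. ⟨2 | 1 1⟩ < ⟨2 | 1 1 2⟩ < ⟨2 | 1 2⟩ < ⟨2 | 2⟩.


9 collections generate NE(X_Σ); each relation:

  P = {1,4}:  v_{1} + v_{4} = 0  ⇒ sig = ⟨2 | 0⟩
  P = {2,5}:  v_{2} + v_{5} = 0  ⇒ sig = ⟨2 | 0⟩
  P = {0,1}:  v_{0} + v_{1} = v_{3}  ⇒ sig = ⟨2 | 1⟩
  P = {1,3}:  v_{1} + v_{3} = v_{2}  ⇒ sig = ⟨2 | 1⟩
  P = {2,4}:  v_{2} + v_{4} = v_{3}  ⇒ sig = ⟨2 | 1⟩
  P = {3,4}:  v_{3} + v_{4} = v_{0}  ⇒ sig = ⟨2 | 1⟩
  P = {3,5}:  v_{3} + v_{5} = v_{4}  ⇒ sig = ⟨2 | 1⟩
  P = {0,2}:  v_{0} + v_{2} = 2·v_{3}  ⇒ sig = ⟨2 | 2⟩
  P = {0,5}:  v_{0} + v_{5} = 2·v_{4}  ⇒ sig = ⟨2 | 2⟩

so the primitive-relation signature multiset is
[⟨2 | 0⟩, ⟨2 | 0⟩, ⟨2 | 1⟩, ⟨2 | 1⟩, ⟨2 | 1⟩, ⟨2 | 1⟩, ⟨2 | 1⟩, ⟨2 | 2⟩, ⟨2 | 2⟩]


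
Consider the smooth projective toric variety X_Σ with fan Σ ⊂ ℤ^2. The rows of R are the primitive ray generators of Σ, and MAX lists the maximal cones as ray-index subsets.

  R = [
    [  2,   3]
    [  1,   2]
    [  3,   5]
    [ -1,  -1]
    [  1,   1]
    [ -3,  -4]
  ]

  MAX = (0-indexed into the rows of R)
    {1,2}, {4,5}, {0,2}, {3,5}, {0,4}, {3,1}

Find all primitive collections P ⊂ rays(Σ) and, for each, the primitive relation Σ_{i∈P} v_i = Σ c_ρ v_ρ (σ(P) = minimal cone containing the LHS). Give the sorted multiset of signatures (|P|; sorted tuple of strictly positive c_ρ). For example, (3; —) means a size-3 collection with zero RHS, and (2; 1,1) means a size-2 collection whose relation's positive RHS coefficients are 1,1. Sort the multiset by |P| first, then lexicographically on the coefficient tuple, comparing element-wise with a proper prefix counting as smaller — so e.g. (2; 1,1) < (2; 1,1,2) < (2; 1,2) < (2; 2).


9 collections generate NE(X_Σ); each relation:

  P = {3,4}:  v_{3} + v_{4} = 0 — sig = (2; —)
  P = {0,1}:  v_{0} + v_{1} = v_{2} — sig = (2; 1)
  P = {0,3}:  v_{0} + v_{3} = v_{1} — sig = (2; 1)
  P = {0,5}:  v_{0} + v_{5} = v_{3} — sig = (2; 1)
  P = {1,4}:  v_{1} + v_{4} = v_{0} — sig = (2; 1)
  P = {2,5}:  v_{2} + v_{5} = v_{1} + v_{3} — sig = (2; 1,1)
  P = {1,5}:  v_{1} + v_{5} = 2·v_{3} — sig = (2; 2)
  P = {2,3}:  v_{2} + v_{3} = 2·v_{1} — sig = (2; 2)
  P = {2,4}:  v_{2} + v_{4} = 2·v_{0} — sig = (2; 2)

Sorted signature multiset PRS(X):
    |P|=2: 9 collections, coeffs (), (1), (1), (1), (1), (1,1), (2), (2), (2)


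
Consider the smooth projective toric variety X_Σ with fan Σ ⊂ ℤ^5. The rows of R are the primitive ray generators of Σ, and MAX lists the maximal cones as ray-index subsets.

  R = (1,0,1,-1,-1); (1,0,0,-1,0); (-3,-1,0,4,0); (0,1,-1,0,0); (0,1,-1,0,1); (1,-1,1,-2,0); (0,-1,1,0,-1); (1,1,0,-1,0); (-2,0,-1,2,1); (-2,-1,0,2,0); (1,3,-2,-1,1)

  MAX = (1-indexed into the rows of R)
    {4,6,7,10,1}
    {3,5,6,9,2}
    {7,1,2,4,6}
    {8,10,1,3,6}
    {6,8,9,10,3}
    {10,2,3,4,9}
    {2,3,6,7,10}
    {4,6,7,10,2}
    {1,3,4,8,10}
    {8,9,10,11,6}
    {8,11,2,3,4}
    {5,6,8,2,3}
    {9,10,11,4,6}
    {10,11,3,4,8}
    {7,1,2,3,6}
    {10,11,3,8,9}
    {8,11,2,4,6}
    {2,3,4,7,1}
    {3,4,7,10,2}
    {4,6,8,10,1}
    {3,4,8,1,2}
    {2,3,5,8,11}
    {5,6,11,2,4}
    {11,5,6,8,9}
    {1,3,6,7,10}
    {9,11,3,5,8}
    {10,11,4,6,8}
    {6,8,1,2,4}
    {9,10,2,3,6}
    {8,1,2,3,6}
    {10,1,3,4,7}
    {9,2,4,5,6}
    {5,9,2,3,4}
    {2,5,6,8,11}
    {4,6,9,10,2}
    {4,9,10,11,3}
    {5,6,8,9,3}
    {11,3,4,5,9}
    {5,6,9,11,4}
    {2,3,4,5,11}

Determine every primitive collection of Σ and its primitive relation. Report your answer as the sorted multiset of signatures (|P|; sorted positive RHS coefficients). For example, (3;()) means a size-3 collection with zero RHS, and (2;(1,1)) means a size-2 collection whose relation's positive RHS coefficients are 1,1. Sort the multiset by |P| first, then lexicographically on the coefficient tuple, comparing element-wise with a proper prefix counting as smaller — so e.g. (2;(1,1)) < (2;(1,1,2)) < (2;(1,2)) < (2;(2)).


Minimal non-faces — 17 found among 11 rays, 40 max cones:

  P={5,7}:  v_{5} + v_{7} = 0 — sig = (2;())
  P={1,5}:  v_{1} + v_{5} = v_{8} — sig = (2;(1))
  P={5,10}:  v_{5} + v_{10} = v_{9} — sig = (2;(1))
  P={7,8}:  v_{7} + v_{8} = v_{1} — sig = (2;(1))
  P={7,9}:  v_{7} + v_{9} = v_{10} — sig = (2;(1))
  P={1,9}:  v_{1} + v_{9} = v_{8} + v_{10} — sig = (2;(1,1))
  P={7,11}:  v_{7} + v_{11} = v_{4} + v_{8} — sig = (2;(1,1))
  P={1,11}:  v_{1} + v_{11} = v_{4} + 2·v_{8} — sig = (2;(1,2))
  P={2,8,10}:  v_{2} + v_{8} + v_{10} = 0 — sig = (3;())
  P={1,2,10}:  v_{1} + v_{2} + v_{10} = v_{7} — sig = (3;(1))
  P={2,8,9}:  v_{2} + v_{8} + v_{9} = v_{5} — sig = (3;(1))
  P={3,4,6}:  v_{3} + v_{4} + v_{6} = v_{10} — sig = (3;(1))
  P={4,5,8}:  v_{4} + v_{5} + v_{8} = v_{11} — sig = (3;(1))
  P={2,10,11}:  v_{2} + v_{10} + v_{11} = v_{4} + v_{5} — sig = (3;(1,1))
  P={3,6,11}:  v_{3} + v_{6} + v_{11} = v_{8} + v_{9} — sig = (3;(1,1))
  P={4,8,9}:  v_{4} + v_{8} + v_{9} = v_{10} + v_{11} — sig = (3;(1,1))
  P={2,9,11}:  v_{2} + v_{9} + v_{11} = v_{4} + 2·v_{5} — sig = (3;(1,2))

Hence PRS(X_Σ) =
{ (2;()),  (2;(1)) ×4,  (2;(1,1)) ×2,  (2;(1,2)),  (3;()),  (3;(1)) ×4,  (3;(1,1)) ×3,  (3;(1,2)) }


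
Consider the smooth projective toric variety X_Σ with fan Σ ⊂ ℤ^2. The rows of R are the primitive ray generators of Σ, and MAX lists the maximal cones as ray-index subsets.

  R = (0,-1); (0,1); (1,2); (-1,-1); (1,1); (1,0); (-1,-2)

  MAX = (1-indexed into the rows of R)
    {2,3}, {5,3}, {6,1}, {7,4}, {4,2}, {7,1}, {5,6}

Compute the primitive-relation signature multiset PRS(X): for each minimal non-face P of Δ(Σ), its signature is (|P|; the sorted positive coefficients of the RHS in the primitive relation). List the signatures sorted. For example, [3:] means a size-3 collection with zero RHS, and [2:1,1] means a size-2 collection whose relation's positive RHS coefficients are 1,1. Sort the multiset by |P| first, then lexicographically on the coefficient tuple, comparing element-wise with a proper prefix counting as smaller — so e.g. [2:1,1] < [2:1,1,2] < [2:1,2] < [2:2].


14 collections generate NE(X_Σ); each relation:

  • {1,2}:  v_{1} + v_{2} = 0  →  sig = [2:]
  • {3,7}:  v_{3} + v_{7} = 0  →  sig = [2:]
  • {4,5}:  v_{4} + v_{5} = 0  →  sig = [2:]
  • {1,3}:  v_{1} + v_{3} = v_{5}  →  sig = [2:1]
  • {1,4}:  v_{1} + v_{4} = v_{7}  →  sig = [2:1]
  • {1,5}:  v_{1} + v_{5} = v_{6}  →  sig = [2:1]
  • {2,5}:  v_{2} + v_{5} = v_{3}  →  sig = [2:1]
  • {2,6}:  v_{2} + v_{6} = v_{5}  →  sig = [2:1]
  • {2,7}:  v_{2} + v_{7} = v_{4}  →  sig = [2:1]
  • {3,4}:  v_{3} + v_{4} = v_{2}  →  sig = [2:1]
  • {4,6}:  v_{4} + v_{6} = v_{1}  →  sig = [2:1]
  • {5,7}:  v_{5} + v_{7} = v_{1}  →  sig = [2:1]
  • {3,6}:  v_{3} + v_{6} = 2·v_{5}  →  sig = [2:2]
  • {6,7}:  v_{6} + v_{7} = 2·v_{1}  →  sig = [2:2]

Sorted signature multiset PRS(X):
    |P|=2: 14 collections, coeffs (), (), (), (1), (1), (1), (1), (1), (1), (1), (1), (1), (2), (2)


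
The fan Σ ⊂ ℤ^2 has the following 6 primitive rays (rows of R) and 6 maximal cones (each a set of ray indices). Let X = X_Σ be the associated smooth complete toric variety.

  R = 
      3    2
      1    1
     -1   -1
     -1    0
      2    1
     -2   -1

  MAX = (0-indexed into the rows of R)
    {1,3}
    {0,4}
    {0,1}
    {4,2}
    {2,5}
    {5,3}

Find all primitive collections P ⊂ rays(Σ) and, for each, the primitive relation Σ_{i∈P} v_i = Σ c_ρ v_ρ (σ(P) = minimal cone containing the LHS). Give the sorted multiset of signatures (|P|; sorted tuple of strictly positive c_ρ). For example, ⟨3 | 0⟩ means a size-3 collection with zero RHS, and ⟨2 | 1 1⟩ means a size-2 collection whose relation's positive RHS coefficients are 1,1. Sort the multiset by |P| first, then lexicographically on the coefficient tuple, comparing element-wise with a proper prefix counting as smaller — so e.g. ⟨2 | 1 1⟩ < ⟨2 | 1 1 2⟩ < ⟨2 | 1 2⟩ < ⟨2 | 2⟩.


9 minimal non-faces of Δ(Σ) (on 6 rays):

  P = {1,2}:  v_{1} + v_{2} = 0  →  sig = ⟨2 | 0⟩
  P = {4,5}:  v_{4} + v_{5} = 0  →  sig = ⟨2 | 0⟩
  P = {0,2}:  v_{0} + v_{2} = v_{4}  →  sig = ⟨2 | 1⟩
  P = {0,5}:  v_{0} + v_{5} = v_{1}  →  sig = ⟨2 | 1⟩
  P = {1,4}:  v_{1} + v_{4} = v_{0}  →  sig = ⟨2 | 1⟩
  P = {1,5}:  v_{1} + v_{5} = v_{3}  →  sig = ⟨2 | 1⟩
  P = {2,3}:  v_{2} + v_{3} = v_{5}  →  sig = ⟨2 | 1⟩
  P = {3,4}:  v_{3} + v_{4} = v_{1}  →  sig = ⟨2 | 1⟩
  P = {0,3}:  v_{0} + v_{3} = 2·v_{1}  →  sig = ⟨2 | 2⟩

so the primitive-relation signature multiset is
    ⟨2 | 0⟩
    ⟨2 | 0⟩
    ⟨2 | 1⟩
    ⟨2 | 1⟩
    ⟨2 | 1⟩
    ⟨2 | 1⟩
    ⟨2 | 1⟩
    ⟨2 | 1⟩
    ⟨2 | 2⟩


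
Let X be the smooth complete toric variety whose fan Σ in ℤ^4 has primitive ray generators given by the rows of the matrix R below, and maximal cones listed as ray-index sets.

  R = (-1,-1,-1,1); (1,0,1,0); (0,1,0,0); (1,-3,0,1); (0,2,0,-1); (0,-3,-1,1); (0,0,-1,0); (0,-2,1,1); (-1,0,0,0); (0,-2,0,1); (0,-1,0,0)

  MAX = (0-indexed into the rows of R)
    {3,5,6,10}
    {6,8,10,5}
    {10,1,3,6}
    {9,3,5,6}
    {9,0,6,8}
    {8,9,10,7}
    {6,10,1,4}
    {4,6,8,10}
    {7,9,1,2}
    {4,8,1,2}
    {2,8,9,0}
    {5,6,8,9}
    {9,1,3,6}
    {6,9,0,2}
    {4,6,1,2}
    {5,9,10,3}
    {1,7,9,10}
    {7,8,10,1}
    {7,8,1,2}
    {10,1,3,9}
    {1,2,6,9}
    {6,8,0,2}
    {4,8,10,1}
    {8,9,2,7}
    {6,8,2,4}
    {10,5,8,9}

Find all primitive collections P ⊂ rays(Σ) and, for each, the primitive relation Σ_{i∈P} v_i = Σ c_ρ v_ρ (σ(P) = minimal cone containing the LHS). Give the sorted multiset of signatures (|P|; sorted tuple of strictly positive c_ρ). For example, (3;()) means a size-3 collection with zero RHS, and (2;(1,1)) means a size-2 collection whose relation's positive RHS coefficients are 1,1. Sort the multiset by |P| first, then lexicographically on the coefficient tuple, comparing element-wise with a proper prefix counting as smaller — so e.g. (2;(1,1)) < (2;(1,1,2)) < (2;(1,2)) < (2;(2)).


The 22 primitive collections of Σ (r=11, n=4):

  • {2,10}:  v_{2} + v_{10} = 0  so sig = (2;())
  • {4,9}:  v_{4} + v_{9} = 0  so sig = (2;())
  • {1,5}:  v_{1} + v_{5} = v_{3}  so sig = (2;(1))
  • {6,7}:  v_{6} + v_{7} = v_{9}  so sig = (2;(1))
  • {0,1}:  v_{0} + v_{1} = v_{2} + v_{9}  so sig = (2;(1,1))
  • {2,5}:  v_{2} + v_{5} = v_{6} + v_{9}  so sig = (2;(1,1))
  • {3,8}:  v_{3} + v_{8} = v_{9} + v_{10}  so sig = (2;(1,1))
  • {4,5}:  v_{4} + v_{5} = v_{6} + v_{10}  so sig = (2;(1,1))
  • {4,7}:  v_{4} + v_{7} = v_{1} + v_{8}  so sig = (2;(1,1))
  • {0,4}:  v_{0} + v_{4} = v_{2} + v_{6} + v_{8}  so sig = (2;(1,1,1))
  • {0,10}:  v_{0} + v_{10} = v_{6} + v_{8} + v_{9}  so sig = (2;(1,1,1))
  • {2,3}:  v_{2} + v_{3} = v_{1} + v_{6} + v_{9}  so sig = (2;(1,1,1))
  • {3,4}:  v_{3} + v_{4} = v_{1} + v_{6} + v_{10}  so sig = (2;(1,1,1))
  • {0,7}:  v_{0} + v_{7} = v_{2} + v_{8} + 2·v_{9}  so sig = (2;(1,1,2))
  • {3,7}:  v_{3} + v_{7} = v_{1} + 2·v_{9} + v_{10}  so sig = (2;(1,1,2))
  • {0,3}:  v_{0} + v_{3} = v_{6} + 2·v_{9}  so sig = (2;(1,2))
  • {5,7}:  v_{5} + v_{7} = 2·v_{9} + v_{10}  so sig = (2;(1,2))
  • {0,5}:  v_{0} + v_{5} = 2·v_{6} + v_{8} + 2·v_{9}  so sig = (2;(1,2,2))
  • {1,6,8}:  v_{1} + v_{6} + v_{8} = 0  so sig = (3;())
  • {1,8,9}:  v_{1} + v_{8} + v_{9} = v_{7}  so sig = (3;(1))
  • {6,9,10}:  v_{6} + v_{9} + v_{10} = v_{5}  so sig = (3;(1))
  • {2,6,8,9}:  v_{2} + v_{6} + v_{8} + v_{9} = v_{0}  so sig = (4;(1))

Sorted signature multiset PRS(X):
[(2;()), (2;()), (2;(1)), (2;(1)), (2;(1,1)), (2;(1,1)), (2;(1,1)), (2;(1,1)), (2;(1,1)), (2;(1,1,1)), (2;(1,1,1)), (2;(1,1,1)), (2;(1,1,1)), (2;(1,1,2)), (2;(1,1,2)), (2;(1,2)), (2;(1,2)), (2;(1,2,2)), (3;()), (3;(1)), (3;(1)), (4;(1))]


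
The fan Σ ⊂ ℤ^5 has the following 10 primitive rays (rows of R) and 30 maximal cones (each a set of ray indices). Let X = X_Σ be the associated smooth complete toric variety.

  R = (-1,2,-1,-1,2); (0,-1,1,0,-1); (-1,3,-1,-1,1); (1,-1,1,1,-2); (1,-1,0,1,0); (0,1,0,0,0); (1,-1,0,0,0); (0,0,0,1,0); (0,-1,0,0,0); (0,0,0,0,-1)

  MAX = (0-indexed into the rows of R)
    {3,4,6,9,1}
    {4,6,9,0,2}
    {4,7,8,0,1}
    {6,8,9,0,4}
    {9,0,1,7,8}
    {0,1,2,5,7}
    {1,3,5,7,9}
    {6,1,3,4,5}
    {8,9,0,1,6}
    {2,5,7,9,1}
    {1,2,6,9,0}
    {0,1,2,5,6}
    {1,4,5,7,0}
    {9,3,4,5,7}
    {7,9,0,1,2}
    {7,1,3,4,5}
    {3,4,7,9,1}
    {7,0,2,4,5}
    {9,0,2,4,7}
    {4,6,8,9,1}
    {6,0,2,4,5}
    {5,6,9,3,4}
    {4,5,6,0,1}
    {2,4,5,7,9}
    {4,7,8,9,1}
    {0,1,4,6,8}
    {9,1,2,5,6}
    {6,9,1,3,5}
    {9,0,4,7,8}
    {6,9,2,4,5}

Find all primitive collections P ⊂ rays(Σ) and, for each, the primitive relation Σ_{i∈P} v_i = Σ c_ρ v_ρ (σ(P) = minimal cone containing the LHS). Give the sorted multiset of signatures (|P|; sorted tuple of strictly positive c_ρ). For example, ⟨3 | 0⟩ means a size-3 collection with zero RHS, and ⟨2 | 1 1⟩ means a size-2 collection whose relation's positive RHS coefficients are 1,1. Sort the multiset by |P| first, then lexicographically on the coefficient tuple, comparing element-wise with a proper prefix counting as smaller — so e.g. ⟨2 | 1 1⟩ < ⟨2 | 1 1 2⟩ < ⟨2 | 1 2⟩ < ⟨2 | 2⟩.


|primitive collections| = 10. Relations:

  • {5,8}:  v_{5} + v_{8} = 0  ⟹  sig = ⟨2 | 0⟩
  • {0,3}:  v_{0} + v_{3} = v_{5}  ⟹  sig = ⟨2 | 1⟩
  • {6,7}:  v_{6} + v_{7} = v_{4}  ⟹  sig = ⟨2 | 1⟩
  • {2,8}:  v_{2} + v_{8} = v_{0} + v_{9}  ⟹  sig = ⟨2 | 1 1⟩
  • {3,8}:  v_{3} + v_{8} = v_{1} + v_{4} + v_{9}  ⟹  sig = ⟨2 | 1 1 1⟩
  • {2,3}:  v_{2} + v_{3} = 2·v_{5} + v_{9}  ⟹  sig = ⟨2 | 1 2⟩
  • {0,5,9}:  v_{0} + v_{5} + v_{9} = v_{2}  ⟹  sig = ⟨3 | 1⟩
  • {1,2,4}:  v_{1} + v_{2} + v_{4} = v_{5}  ⟹  sig = ⟨3 | 1⟩
  • {0,1,4,9}:  v_{0} + v_{1} + v_{4} + v_{9} = 0  ⟹  sig = ⟨4 | 0⟩
  • {1,4,5,9}:  v_{1} + v_{4} + v_{5} + v_{9} = v_{3}  ⟹  sig = ⟨4 | 1⟩

Signatures (|P|; sorted positive RHS coefficients), sorted:
    ⟨2 | 0⟩
    ⟨2 | 1⟩
    ⟨2 | 1⟩
    ⟨2 | 1 1⟩
    ⟨2 | 1 1 1⟩
    ⟨2 | 1 2⟩
    ⟨3 | 1⟩
    ⟨3 | 1⟩
    ⟨4 | 0⟩
    ⟨4 | 1⟩


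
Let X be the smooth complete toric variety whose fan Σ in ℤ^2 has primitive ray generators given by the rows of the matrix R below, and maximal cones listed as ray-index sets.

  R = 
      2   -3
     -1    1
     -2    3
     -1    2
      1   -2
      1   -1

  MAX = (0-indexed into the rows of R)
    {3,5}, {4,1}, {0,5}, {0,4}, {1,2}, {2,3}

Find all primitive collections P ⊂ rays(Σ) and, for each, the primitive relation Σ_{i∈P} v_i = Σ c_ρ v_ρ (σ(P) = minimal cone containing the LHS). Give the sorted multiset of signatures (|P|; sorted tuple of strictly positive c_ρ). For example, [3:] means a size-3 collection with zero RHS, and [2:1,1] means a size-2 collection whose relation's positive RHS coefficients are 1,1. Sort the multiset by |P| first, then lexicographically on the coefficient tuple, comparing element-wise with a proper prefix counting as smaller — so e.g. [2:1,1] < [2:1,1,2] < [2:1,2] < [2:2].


Primitive collections (9):

  • {0,2}:  v_{0} + v_{2} = 0  ⇒ sig = [2:]
  • {1,5}:  v_{1} + v_{5} = 0  ⇒ sig = [2:]
  • {3,4}:  v_{3} + v_{4} = 0  ⇒ sig = [2:]
  • {0,1}:  v_{0} + v_{1} = v_{4}  ⇒ sig = [2:1]
  • {0,3}:  v_{0} + v_{3} = v_{5}  ⇒ sig = [2:1]
  • {1,3}:  v_{1} + v_{3} = v_{2}  ⇒ sig = [2:1]
  • {2,4}:  v_{2} + v_{4} = v_{1}  ⇒ sig = [2:1]
  • {2,5}:  v_{2} + v_{5} = v_{3}  ⇒ sig = [2:1]
  • {4,5}:  v_{4} + v_{5} = v_{0}  ⇒ sig = [2:1]

so the primitive-relation signature multiset is
    |P|=2: 9 collections, coeffs (), (), (), (1), (1), (1), (1), (1), (1)


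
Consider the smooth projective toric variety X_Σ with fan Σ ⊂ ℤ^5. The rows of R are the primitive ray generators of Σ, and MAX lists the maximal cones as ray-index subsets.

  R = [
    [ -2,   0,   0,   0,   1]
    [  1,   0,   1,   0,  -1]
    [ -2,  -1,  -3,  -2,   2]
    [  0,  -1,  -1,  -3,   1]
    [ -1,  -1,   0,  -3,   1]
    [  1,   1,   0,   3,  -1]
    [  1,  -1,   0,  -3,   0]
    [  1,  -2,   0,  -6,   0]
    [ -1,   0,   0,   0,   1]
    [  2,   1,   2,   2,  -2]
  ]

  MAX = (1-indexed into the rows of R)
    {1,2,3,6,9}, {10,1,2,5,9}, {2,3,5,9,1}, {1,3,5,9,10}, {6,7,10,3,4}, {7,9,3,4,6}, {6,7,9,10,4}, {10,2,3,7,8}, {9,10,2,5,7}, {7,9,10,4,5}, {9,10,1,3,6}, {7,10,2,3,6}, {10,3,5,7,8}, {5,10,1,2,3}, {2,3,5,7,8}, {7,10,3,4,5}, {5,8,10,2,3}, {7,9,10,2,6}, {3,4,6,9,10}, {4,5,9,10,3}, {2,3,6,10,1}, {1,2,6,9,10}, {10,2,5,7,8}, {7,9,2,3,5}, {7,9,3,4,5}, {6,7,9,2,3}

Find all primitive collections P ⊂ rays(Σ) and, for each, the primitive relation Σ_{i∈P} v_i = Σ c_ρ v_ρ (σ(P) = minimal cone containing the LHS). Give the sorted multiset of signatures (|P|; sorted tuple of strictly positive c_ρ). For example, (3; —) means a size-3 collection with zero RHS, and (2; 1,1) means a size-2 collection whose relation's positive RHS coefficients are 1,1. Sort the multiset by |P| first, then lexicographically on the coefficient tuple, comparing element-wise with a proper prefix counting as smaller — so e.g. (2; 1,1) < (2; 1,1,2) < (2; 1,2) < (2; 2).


Σ has 11 primitive collections:

  P={5,6}:  v_{5} + v_{6} = 0  ⟹  sig = (2; —)
  P={1,7}:  v_{1} + v_{7} = v_{5}  ⟹  sig = (2; 1)
  P={2,4}:  v_{2} + v_{4} = v_{7}  ⟹  sig = (2; 1)
  P={8,9}:  v_{8} + v_{9} = v_{5} + v_{7}  ⟹  sig = (2; 1,1)
  P={1,4}:  v_{1} + v_{4} = v_{3} + v_{5} + v_{9} + v_{10}  ⟹  sig = (2; 1,1,1,1)
  P={6,8}:  v_{6} + v_{8} = v_{2} + v_{3} + v_{7} + v_{10}  ⟹  sig = (2; 1,1,1,1)
  P={1,8}:  v_{1} + v_{8} = v_{2} + v_{3} + 2·v_{5} + v_{10}  ⟹  sig = (2; 1,1,1,2)
  P={4,8}:  v_{4} + v_{8} = v_{3} + v_{5} + 2·v_{7} + v_{10}  ⟹  sig = (2; 1,1,1,2)
  P={2,3,9,10}:  v_{2} + v_{3} + v_{9} + v_{10} = 0  ⟹  sig = (4; —)
  P={3,7,9,10}:  v_{3} + v_{7} + v_{9} + v_{10} = v_{4}  ⟹  sig = (4; 1)
  P={2,3,5,7,10}:  v_{2} + v_{3} + v_{5} + v_{7} + v_{10} = v_{8}  ⟹  sig = (5; 1)

Hence PRS(X_Σ) =
    (2; —)
    (2; 1)
    (2; 1)
    (2; 1,1)
    (2; 1,1,1,1)
    (2; 1,1,1,1)
    (2; 1,1,1,2)
    (2; 1,1,1,2)
    (4; —)
    (4; 1)
    (5; 1)
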